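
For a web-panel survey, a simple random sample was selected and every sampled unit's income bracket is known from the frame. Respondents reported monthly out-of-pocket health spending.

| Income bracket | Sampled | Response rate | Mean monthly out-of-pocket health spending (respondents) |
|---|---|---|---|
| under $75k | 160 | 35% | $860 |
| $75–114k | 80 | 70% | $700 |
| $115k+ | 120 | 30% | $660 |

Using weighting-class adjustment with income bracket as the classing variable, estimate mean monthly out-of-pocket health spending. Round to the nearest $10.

$760

With weight = n_sampled/n_responded per class, the weighted class total is n_sampled:
  under $75k: 160 × 860 = 137,600
  $75–114k: 80 × 700 = 56,000
  $115k+: 120 × 660 = 79,200
Adjusted estimate = 272,800 / 360 = 757.778 → $760.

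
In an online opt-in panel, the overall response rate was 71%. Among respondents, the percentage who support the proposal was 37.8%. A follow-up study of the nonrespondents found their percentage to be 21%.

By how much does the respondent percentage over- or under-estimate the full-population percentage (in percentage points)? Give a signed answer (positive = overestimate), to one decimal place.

+4.9 percentage points

Nonresponse fraction = 1 − 0.71 = 0.29.
Bias = (nonresponse fraction) × (respondent percentage − nonrespondent percentage)
     = 0.29 × (37.8 − 21) = 0.29 × 16.8 = 4.872.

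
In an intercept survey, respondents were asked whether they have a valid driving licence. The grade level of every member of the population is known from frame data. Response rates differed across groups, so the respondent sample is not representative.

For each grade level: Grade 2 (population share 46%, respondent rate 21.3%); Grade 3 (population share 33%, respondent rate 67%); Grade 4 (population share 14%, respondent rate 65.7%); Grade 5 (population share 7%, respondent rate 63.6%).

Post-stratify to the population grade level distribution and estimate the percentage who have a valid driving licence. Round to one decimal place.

45.6%

Each cell contributes population-share × respondent value:
  Grade 2: 0.46 × 21.3 = 9.798
  Grade 3: 0.33 × 67 = 22.11
  Grade 4: 0.14 × 65.7 = 9.198
  Grade 5: 0.07 × 63.6 = 4.452
Post-stratified estimate = 45.558 → 45.6%.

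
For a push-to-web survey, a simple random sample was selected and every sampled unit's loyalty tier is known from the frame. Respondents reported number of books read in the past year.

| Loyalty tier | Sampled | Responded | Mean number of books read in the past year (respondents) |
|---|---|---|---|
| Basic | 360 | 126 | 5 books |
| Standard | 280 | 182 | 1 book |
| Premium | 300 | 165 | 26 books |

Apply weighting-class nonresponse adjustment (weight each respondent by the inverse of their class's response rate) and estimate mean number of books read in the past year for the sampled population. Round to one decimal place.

10.5

Class response rates: Basic 126/360 = 35%, Standard 182/280 = 65%, Premium 165/300 = 55%.
Each respondent's weight = sampled/responded in their class; summing within a class gives n_sampled, so:
  Basic: 360 × 5 = 1800
  Standard: 280 × 1 = 280
  Premium: 300 × 26 = 7800
Adjusted estimate = 9880 / 940 = 10.5106 → 10.5.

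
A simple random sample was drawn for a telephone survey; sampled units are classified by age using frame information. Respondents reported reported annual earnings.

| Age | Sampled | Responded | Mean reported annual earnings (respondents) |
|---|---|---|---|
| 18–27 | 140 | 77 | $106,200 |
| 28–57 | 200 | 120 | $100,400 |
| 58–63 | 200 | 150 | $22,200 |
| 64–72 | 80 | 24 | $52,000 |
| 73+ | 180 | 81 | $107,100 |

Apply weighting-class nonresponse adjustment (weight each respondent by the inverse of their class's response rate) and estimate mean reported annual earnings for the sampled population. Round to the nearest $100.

Class response rates: 18–27 77/140 = 55%, 28–57 120/200 = 60%, 58–63 150/200 = 75%, 64–72 24/80 = 30%, 73+ 81/180 = 45%.
Inverse-response-rate weighting restores each class to its sampled count, so class totals weight by n_sampled:
  18–27: 140 × 106,200 = 14,868,000
  28–57: 200 × 100,400 = 20,080,000
  58–63: 200 × 22,200 = 4,440,000
  64–72: 80 × 52,000 = 4,160,000
  73+: 180 × 107,100 = 19,278,000
Adjusted estimate = 62,826,000 / 800 = 78532.5 → $78,500.

$78,500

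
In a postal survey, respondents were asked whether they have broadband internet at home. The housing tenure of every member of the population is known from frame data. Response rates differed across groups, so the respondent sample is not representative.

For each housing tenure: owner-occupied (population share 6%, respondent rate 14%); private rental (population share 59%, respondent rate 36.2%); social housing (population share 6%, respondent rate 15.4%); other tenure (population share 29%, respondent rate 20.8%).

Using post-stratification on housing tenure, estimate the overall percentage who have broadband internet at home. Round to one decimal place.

29.2%

Each cell contributes population-share × respondent value:
  owner-occupied: 0.06 × 14 = 0.84
  private rental: 0.59 × 36.2 = 21.358
  social housing: 0.06 × 15.4 = 0.924
  other tenure: 0.29 × 20.8 = 6.032
Post-stratified estimate = 29.154 → 29.2%.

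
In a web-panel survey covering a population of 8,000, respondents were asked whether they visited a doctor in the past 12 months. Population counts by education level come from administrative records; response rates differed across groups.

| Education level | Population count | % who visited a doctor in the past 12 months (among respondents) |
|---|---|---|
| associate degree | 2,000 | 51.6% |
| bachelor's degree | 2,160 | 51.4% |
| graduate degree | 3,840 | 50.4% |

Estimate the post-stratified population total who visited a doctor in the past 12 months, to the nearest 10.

Apply each group's respondent rate to its population count:
  associate degree: 2,000 × 51.6% = 1032
  bachelor's degree: 2,160 × 51.4% = 1110.24
  graduate degree: 3,840 × 50.4% = 1935.36
Estimated total = 4077.6 → 4,080.

4,080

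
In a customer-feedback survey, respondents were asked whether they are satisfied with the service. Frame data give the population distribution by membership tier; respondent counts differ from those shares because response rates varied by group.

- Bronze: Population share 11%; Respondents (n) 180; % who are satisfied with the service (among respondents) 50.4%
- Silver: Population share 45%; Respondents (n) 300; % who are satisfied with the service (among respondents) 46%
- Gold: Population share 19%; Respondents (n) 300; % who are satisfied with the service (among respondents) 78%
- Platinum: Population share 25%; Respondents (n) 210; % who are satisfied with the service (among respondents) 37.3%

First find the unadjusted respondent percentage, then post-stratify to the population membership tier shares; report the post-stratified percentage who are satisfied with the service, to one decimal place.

50.4%

Naive respondent-only estimate (weights = respondent counts):
  (180/990)×50.4 + (300/990)×46 + (300/990)×78 + (210/990)×37.3 = 54.6515%
Post-stratifying to population shares instead:
  0.11×50.4 + 0.45×46 + 0.19×78 + 0.25×37.3 = 50.389%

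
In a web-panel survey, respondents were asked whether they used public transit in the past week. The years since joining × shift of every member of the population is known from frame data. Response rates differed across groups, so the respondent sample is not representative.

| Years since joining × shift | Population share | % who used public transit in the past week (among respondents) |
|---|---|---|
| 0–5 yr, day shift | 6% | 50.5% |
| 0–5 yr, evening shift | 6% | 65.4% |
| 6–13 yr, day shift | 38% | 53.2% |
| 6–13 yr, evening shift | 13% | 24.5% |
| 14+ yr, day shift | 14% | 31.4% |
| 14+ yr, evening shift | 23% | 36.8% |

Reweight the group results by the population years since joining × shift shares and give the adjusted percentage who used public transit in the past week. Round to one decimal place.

43.2%

Each cell contributes population-share × respondent value:
  0–5 yr, day shift: 0.06 × 50.5 = 3.03
  0–5 yr, evening shift: 0.06 × 65.4 = 3.924
  6–13 yr, day shift: 0.38 × 53.2 = 20.216
  6–13 yr, evening shift: 0.13 × 24.5 = 3.185
  14+ yr, day shift: 0.14 × 31.4 = 4.396
  14+ yr, evening shift: 0.23 × 36.8 = 8.464
Post-stratified estimate = 43.215 → 43.2%.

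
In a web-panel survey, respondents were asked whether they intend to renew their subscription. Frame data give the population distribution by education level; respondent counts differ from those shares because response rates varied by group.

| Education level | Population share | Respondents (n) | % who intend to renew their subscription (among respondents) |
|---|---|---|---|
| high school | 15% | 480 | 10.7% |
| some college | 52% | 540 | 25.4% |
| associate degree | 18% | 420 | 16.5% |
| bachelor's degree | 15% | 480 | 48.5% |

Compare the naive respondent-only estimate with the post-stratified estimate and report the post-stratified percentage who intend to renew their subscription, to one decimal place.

Naive respondent-only estimate (weights = respondent counts):
  (480/1920)×10.7 + (540/1920)×25.4 + (420/1920)×16.5 + (480/1920)×48.5 = 25.5531%
Reweighting by population education level shares:
  0.15×10.7 + 0.52×25.4 + 0.18×16.5 + 0.15×48.5 = 25.058%

25.1%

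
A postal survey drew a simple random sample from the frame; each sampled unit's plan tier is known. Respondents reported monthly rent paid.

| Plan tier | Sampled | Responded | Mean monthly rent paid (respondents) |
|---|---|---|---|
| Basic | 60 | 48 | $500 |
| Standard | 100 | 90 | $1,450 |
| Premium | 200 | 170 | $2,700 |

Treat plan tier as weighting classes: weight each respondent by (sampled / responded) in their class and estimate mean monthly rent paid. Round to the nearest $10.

$1,990

Response rates by class: Basic 48/60 = 80%, Standard 90/100 = 90%, Premium 170/200 = 85%.
Inverse-response-rate weighting restores each class to its sampled count, so class totals weight by n_sampled:
  Basic: 60 × 500 = 30,000
  Standard: 100 × 1450 = 145,000
  Premium: 200 × 2700 = 540,000
Adjusted estimate = 715,000 / 360 = 1986.11 → $1,990.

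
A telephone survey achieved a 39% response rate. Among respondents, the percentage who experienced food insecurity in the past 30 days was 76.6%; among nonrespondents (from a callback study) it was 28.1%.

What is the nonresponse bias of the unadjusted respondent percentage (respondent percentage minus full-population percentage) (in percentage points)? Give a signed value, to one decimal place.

+29.6 percentage points

Nonresponse fraction = 1 − 0.39 = 0.61.
Bias = (nonresponse fraction) × (respondent percentage − nonrespondent percentage)
     = 0.61 × (76.6 − 28.1) = 0.61 × 48.5 = 29.585.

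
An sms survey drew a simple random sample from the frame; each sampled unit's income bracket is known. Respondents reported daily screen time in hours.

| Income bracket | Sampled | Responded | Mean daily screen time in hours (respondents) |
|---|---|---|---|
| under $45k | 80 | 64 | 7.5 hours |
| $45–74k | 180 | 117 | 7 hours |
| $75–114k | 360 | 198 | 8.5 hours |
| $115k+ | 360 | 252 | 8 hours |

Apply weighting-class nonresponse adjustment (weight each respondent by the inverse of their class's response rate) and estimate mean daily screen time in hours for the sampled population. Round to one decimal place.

Class response rates: under $45k 64/80 = 80%, $45–74k 117/180 = 65%, $75–114k 198/360 = 55%, $115k+ 252/360 = 70%.
Weighting each respondent by the inverse class response rate inflates each class back to its sampled size, so the class weight is n_sampled:
  under $45k: 80 × 7.5 = 600
  $45–74k: 180 × 7 = 1260
  $75–114k: 360 × 8.5 = 3060
  $115k+: 360 × 8 = 2880
Adjusted estimate = 7800 / 980 = 7.95918 → 8.0.

8.0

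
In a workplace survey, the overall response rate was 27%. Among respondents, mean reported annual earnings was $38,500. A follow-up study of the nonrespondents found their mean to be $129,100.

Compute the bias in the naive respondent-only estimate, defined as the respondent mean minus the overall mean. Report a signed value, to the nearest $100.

-$66,100

Nonresponse fraction = 1 − 0.27 = 0.73.
Bias = (nonresponse fraction) × (respondent mean − nonrespondent mean)
     = 0.73 × (38,500 − 129,100) = 0.73 × -90,600 = -66,138.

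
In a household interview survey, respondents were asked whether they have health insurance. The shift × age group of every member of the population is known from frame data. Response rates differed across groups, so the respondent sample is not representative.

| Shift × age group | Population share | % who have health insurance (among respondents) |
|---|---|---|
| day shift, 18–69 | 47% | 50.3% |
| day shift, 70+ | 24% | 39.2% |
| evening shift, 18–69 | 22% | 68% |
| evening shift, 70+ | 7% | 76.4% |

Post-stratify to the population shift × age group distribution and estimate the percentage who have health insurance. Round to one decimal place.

Weight each group's respondent value by its population share:
  day shift, 18–69: 0.47 × 50.3 = 23.641
  day shift, 70+: 0.24 × 39.2 = 9.408
  evening shift, 18–69: 0.22 × 68 = 14.96
  evening shift, 70+: 0.07 × 76.4 = 5.348
Post-stratified estimate = 53.357 → 53.4%.

53.4%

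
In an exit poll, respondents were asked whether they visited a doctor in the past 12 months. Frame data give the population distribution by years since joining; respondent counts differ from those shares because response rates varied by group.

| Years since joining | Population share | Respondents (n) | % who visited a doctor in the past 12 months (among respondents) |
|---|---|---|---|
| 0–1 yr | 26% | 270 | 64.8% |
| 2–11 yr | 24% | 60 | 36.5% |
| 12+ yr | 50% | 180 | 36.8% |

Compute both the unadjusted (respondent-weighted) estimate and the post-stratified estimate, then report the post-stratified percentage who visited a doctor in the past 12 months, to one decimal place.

44.0%

Without adjustment, the pooled respondent share is:
  (270/510)×64.8 + (60/510)×36.5 + (180/510)×36.8 = 51.5882%
Post-stratifying to population shares instead:
  0.26×64.8 + 0.24×36.5 + 0.5×36.8 = 44.008%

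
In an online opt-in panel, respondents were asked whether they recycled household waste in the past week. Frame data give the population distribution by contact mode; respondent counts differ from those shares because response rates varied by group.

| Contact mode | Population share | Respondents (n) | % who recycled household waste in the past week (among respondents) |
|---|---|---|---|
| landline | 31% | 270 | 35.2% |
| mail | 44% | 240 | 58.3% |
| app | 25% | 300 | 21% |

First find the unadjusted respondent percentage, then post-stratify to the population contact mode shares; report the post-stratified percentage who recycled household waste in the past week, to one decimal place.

Without adjustment, the pooled respondent share is:
  (270/810)×35.2 + (240/810)×58.3 + (300/810)×21 = 36.7852%
Post-stratifying to population shares instead:
  0.31×35.2 + 0.44×58.3 + 0.25×21 = 41.814%

41.8%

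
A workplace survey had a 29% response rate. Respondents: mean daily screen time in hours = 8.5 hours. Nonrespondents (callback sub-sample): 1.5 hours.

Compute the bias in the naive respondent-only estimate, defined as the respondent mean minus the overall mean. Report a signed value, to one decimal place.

Nonresponse fraction = 1 − 0.29 = 0.71.
Bias = (nonresponse fraction) × (respondent mean − nonrespondent mean)
     = 0.71 × (8.5 − 1.5) = 0.71 × 7 = 4.97.

+5.0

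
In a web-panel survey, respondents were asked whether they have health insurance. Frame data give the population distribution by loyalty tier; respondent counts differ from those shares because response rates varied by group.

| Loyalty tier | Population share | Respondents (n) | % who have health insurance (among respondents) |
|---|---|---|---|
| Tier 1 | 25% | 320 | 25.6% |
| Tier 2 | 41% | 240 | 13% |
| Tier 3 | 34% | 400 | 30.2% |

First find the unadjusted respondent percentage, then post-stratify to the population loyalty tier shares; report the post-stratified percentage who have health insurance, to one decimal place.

Naive respondent-only estimate (weights = respondent counts):
  (320/960)×25.6 + (240/960)×13 + (400/960)×30.2 = 24.3667%
Reweighting by population loyalty tier shares:
  0.25×25.6 + 0.41×13 + 0.34×30.2 = 21.998%

22.0%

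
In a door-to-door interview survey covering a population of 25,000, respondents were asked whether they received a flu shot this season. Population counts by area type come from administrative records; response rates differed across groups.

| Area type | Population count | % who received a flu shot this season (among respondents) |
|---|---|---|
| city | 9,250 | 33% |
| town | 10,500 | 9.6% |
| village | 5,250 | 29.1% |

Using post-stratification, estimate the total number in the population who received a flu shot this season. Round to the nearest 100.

Apply each group's respondent rate to its population count:
  city: 9,250 × 33% = 3052.5
  town: 10,500 × 9.6% = 1008
  village: 5,250 × 29.1% = 1527.75
Estimated total = 5588.25 → 5,600.

5,600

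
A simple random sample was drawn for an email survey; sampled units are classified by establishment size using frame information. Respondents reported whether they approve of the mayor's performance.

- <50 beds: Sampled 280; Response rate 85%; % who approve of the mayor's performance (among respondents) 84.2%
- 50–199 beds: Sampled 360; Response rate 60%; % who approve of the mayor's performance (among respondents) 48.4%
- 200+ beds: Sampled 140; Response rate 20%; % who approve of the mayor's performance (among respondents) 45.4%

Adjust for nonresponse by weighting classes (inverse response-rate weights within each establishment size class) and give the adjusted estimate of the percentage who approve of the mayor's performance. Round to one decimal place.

Weighting each respondent by the inverse class response rate inflates each class back to its sampled size, so the class weight is n_sampled:
  <50 beds: 280 × 84.2 = 23,576
  50–199 beds: 360 × 48.4 = 17,424
  200+ beds: 140 × 45.4 = 6356
Adjusted estimate = 47,356 / 780 = 60.7128 → 60.7%.

60.7%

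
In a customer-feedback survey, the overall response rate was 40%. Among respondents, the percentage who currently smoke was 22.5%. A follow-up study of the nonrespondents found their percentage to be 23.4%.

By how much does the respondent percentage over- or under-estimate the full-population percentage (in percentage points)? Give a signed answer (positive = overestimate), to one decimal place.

Nonresponse fraction = 1 − 0.4 = 0.6.
Bias = (nonresponse fraction) × (respondent percentage − nonrespondent percentage)
     = 0.6 × (22.5 − 23.4) = 0.6 × -0.9 = -0.54.

-0.5 percentage points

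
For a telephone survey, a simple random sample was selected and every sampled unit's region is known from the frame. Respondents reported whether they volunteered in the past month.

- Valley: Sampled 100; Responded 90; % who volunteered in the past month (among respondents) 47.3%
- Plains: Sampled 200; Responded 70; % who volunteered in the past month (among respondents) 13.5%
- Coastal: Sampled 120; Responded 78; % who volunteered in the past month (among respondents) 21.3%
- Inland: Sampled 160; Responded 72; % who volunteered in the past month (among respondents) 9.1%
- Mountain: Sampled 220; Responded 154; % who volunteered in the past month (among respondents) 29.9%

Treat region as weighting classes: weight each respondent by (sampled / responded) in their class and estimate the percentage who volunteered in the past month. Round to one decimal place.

22.5%

Response rates by class: Valley 90/100 = 90%, Plains 70/200 = 35%, Coastal 78/120 = 65%, Inland 72/160 = 45%, Mountain 154/220 = 70%.
Each respondent's weight = sampled/responded in their class; summing within a class gives n_sampled, so:
  Valley: 100 × 47.3 = 4730
  Plains: 200 × 13.5 = 2700
  Coastal: 120 × 21.3 = 2556
  Inland: 160 × 9.1 = 1456
  Mountain: 220 × 29.9 = 6578
Adjusted estimate = 18,020 / 800 = 22.525 → 22.5%.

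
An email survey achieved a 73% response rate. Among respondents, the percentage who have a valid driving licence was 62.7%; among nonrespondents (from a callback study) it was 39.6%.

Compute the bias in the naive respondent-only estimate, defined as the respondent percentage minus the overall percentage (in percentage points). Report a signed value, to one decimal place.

+6.2 percentage points

Nonresponse fraction = 1 − 0.73 = 0.27.
Bias = (nonresponse fraction) × (respondent percentage − nonrespondent percentage)
     = 0.27 × (62.7 − 39.6) = 0.27 × 23.1 = 6.237.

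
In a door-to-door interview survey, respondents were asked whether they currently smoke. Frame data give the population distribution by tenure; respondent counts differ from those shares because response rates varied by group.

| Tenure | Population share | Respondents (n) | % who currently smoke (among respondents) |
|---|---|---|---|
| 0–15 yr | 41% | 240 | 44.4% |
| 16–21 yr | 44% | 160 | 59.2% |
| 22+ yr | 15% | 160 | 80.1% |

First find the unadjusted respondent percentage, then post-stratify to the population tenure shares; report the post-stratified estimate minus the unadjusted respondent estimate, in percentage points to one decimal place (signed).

-2.6 percentage points

Without adjustment, the pooled respondent share is:
  (240/560)×44.4 + (160/560)×59.2 + (160/560)×80.1 = 58.8286%
Post-stratified estimate weights by population shares:
  0.41×44.4 + 0.44×59.2 + 0.15×80.1 = 56.267%
Difference = 56.267 − 58.8286 = -2.5616 pp.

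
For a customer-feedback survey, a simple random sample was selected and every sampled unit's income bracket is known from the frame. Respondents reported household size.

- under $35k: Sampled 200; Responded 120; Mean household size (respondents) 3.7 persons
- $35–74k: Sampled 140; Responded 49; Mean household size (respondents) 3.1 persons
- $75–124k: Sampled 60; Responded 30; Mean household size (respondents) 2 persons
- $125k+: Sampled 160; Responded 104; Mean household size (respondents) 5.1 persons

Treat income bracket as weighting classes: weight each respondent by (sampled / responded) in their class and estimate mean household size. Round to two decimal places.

3.77

Class response rates: under $35k 120/200 = 60%, $35–74k 49/140 = 35%, $75–124k 30/60 = 50%, $125k+ 104/160 = 65%.
Each respondent's weight = sampled/responded in their class; summing within a class gives n_sampled, so:
  under $35k: 200 × 3.7 = 740
  $35–74k: 140 × 3.1 = 434
  $75–124k: 60 × 2 = 120
  $125k+: 160 × 5.1 = 816
Adjusted estimate = 2110 / 560 = 3.76786 → 3.77.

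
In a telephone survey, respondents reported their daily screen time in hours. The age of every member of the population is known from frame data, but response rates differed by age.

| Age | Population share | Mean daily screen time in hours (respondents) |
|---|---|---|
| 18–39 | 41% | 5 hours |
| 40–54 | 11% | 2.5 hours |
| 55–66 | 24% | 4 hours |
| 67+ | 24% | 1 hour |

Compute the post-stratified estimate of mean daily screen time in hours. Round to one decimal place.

3.5

Post-stratification weights by population share, not respondent share:
  18–39: 0.41 × 5 = 2.05
  40–54: 0.11 × 2.5 = 0.275
  55–66: 0.24 × 4 = 0.96
  67+: 0.24 × 1 = 0.24
Post-stratified estimate = 3.525 → 3.5.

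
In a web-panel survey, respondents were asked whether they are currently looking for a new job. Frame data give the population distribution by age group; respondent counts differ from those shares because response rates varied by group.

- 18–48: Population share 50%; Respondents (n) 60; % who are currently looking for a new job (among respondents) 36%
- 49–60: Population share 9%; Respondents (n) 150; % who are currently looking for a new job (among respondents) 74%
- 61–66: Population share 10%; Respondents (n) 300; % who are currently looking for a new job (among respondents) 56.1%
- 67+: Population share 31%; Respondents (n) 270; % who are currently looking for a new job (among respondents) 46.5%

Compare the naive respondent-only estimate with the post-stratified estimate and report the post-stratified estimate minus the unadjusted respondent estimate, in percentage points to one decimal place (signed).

Without adjustment, the pooled respondent share is:
  (60/780)×36 + (150/780)×74 + (300/780)×56.1 + (270/780)×46.5 = 54.6731%
Post-stratifying to population shares instead:
  0.5×36 + 0.09×74 + 0.1×56.1 + 0.31×46.5 = 44.685%
Difference = 44.685 − 54.6731 = -9.9881 pp.

-10.0 percentage points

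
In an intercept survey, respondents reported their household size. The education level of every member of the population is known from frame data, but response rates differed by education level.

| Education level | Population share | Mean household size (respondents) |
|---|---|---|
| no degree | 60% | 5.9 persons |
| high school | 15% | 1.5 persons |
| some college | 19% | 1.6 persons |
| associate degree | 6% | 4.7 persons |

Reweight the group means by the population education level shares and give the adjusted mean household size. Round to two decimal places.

Weight each group's respondent value by its population share:
  no degree: 0.6 × 5.9 = 3.54
  high school: 0.15 × 1.5 = 0.225
  some college: 0.19 × 1.6 = 0.304
  associate degree: 0.06 × 4.7 = 0.282
Post-stratified estimate = 4.351 → 4.35.

4.35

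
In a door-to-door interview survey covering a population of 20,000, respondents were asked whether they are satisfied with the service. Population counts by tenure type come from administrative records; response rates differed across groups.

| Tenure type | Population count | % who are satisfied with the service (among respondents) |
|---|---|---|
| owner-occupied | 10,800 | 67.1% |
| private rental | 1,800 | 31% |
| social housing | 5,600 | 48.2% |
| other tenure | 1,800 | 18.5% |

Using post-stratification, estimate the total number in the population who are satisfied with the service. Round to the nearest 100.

10,800

Each cell contributes its population count × the respondent rate:
  owner-occupied: 10,800 × 67.1% = 7246.8
  private rental: 1,800 × 31% = 558
  social housing: 5,600 × 48.2% = 2699.2
  other tenure: 1,800 × 18.5% = 333
Estimated total = 10,837 → 10,800.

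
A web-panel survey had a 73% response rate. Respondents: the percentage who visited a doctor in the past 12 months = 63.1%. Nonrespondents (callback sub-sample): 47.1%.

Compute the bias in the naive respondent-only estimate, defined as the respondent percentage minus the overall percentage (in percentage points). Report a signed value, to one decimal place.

+4.3 percentage points

Nonresponse fraction = 1 − 0.73 = 0.27.
Bias = (nonresponse fraction) × (respondent percentage − nonrespondent percentage)
     = 0.27 × (63.1 − 47.1) = 0.27 × 16 = 4.32.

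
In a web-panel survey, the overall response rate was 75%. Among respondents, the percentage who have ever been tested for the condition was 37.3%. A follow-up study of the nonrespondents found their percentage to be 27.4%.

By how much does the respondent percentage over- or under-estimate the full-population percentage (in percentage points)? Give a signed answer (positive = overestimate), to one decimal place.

Nonresponse fraction = 1 − 0.75 = 0.25.
Bias = (nonresponse fraction) × (respondent percentage − nonrespondent percentage)
     = 0.25 × (37.3 − 27.4) = 0.25 × 9.9 = 2.475.

+2.5 percentage points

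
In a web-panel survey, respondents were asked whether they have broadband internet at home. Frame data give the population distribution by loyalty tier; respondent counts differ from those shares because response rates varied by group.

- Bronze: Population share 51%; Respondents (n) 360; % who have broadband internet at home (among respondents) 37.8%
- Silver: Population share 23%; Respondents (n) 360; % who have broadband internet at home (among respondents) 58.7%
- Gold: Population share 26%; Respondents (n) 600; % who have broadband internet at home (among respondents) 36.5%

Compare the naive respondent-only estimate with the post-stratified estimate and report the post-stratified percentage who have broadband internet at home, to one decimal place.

Naive respondent-only estimate (weights = respondent counts):
  (360/1320)×37.8 + (360/1320)×58.7 + (600/1320)×36.5 = 42.9091%
Post-stratified estimate weights by population shares:
  0.51×37.8 + 0.23×58.7 + 0.26×36.5 = 42.269%

42.3%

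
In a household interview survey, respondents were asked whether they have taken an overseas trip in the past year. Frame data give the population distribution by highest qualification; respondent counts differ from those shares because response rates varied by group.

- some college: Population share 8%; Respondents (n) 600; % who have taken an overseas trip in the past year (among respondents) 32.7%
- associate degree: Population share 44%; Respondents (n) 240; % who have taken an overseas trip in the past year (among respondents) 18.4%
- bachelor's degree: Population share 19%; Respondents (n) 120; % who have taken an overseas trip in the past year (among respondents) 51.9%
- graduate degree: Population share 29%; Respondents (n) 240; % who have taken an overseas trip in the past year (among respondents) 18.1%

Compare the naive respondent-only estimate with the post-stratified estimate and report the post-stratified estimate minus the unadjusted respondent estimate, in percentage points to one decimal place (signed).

Naive respondent-only estimate (weights = respondent counts):
  (600/1200)×32.7 + (240/1200)×18.4 + (120/1200)×51.9 + (240/1200)×18.1 = 28.84%
Reweighting by population highest qualification shares:
  0.08×32.7 + 0.44×18.4 + 0.19×51.9 + 0.29×18.1 = 25.822%
Difference = 25.822 − 28.84 = -3.018 pp.

-3.0 percentage points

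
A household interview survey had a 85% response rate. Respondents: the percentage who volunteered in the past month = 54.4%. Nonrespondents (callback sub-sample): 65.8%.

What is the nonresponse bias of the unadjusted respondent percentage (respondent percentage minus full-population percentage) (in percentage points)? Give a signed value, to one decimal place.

-1.7 percentage points

Nonresponse fraction = 1 − 0.85 = 0.15.
Bias = (nonresponse fraction) × (respondent percentage − nonrespondent percentage)
     = 0.15 × (54.4 − 65.8) = 0.15 × -11.4 = -1.71.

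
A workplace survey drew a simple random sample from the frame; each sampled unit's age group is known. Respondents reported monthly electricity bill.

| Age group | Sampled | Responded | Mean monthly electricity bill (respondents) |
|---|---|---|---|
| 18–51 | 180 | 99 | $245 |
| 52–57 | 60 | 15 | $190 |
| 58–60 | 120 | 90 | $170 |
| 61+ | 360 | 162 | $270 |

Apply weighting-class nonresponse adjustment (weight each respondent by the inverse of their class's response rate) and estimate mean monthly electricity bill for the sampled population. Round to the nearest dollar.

$240

Response rates by class: 18–51 99/180 = 55%, 52–57 15/60 = 25%, 58–60 90/120 = 75%, 61+ 162/360 = 45%.
Each respondent's weight = sampled/responded in their class; summing within a class gives n_sampled, so:
  18–51: 180 × 245 = 44,100
  52–57: 60 × 190 = 11,400
  58–60: 120 × 170 = 20,400
  61+: 360 × 270 = 97,200
Adjusted estimate = 173,100 / 720 = 240.417 → $240.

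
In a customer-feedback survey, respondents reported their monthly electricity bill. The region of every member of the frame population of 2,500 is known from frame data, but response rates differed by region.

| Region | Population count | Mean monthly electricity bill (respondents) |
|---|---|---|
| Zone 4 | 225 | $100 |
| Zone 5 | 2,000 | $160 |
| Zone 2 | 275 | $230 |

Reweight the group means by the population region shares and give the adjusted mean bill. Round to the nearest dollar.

$162

Weight each group's respondent value by its population share:
  Zone 4: (225/2,500) × 100 = 9
  Zone 5: (2,000/2,500) × 160 = 128
  Zone 2: (275/2,500) × 230 = 25.3
Post-stratified estimate = 162.3 → $162.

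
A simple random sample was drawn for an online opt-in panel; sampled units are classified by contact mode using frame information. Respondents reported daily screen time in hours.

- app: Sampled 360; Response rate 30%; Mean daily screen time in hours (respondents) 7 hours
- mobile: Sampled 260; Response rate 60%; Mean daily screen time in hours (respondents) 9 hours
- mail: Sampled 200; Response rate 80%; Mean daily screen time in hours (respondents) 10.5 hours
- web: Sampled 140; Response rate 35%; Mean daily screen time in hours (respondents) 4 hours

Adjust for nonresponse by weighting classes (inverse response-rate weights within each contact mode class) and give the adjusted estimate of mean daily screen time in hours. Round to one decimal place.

Each respondent's weight = sampled/responded in their class; summing within a class gives n_sampled, so:
  app: 360 × 7 = 2520
  mobile: 260 × 9 = 2340
  mail: 200 × 10.5 = 2100
  web: 140 × 4 = 560
Adjusted estimate = 7520 / 960 = 7.83333 → 7.8.

7.8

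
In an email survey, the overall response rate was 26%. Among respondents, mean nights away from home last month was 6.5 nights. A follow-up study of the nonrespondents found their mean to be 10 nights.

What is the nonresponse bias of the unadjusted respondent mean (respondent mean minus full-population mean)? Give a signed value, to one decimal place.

-2.6

Nonresponse fraction = 1 − 0.26 = 0.74.
Bias = (nonresponse fraction) × (respondent mean − nonrespondent mean)
     = 0.74 × (6.5 − 10) = 0.74 × -3.5 = -2.59.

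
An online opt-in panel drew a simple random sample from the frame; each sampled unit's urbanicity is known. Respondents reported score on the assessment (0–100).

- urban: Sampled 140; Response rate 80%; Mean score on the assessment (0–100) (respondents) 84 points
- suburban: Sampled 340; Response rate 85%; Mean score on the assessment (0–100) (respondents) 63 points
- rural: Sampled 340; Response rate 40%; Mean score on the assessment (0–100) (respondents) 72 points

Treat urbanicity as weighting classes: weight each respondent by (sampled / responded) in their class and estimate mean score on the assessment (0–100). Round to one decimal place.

70.3

Inverse-response-rate weighting restores each class to its sampled count, so class totals weight by n_sampled:
  urban: 140 × 84 = 11,760
  suburban: 340 × 63 = 21,420
  rural: 340 × 72 = 24,480
Adjusted estimate = 57,660 / 820 = 70.3171 → 70.3.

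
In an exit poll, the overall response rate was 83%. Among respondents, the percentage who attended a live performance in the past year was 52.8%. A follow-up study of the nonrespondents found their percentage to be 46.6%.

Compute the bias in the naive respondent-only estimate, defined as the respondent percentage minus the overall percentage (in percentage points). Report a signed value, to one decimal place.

Nonresponse fraction = 1 − 0.83 = 0.17.
Bias = (nonresponse fraction) × (respondent percentage − nonrespondent percentage)
     = 0.17 × (52.8 − 46.6) = 0.17 × 6.2 = 1.054.

+1.1 percentage points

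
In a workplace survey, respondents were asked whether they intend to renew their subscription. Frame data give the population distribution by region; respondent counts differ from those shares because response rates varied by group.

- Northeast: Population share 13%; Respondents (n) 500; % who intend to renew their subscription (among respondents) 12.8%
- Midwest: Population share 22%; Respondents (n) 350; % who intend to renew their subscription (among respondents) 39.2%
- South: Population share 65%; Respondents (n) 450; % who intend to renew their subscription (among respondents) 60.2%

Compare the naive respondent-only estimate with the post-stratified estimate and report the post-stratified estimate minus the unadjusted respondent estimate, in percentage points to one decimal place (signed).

+13.1 percentage points

Naive respondent-only estimate (weights = respondent counts):
  (500/1300)×12.8 + (350/1300)×39.2 + (450/1300)×60.2 = 36.3154%
Reweighting by population region shares:
  0.13×12.8 + 0.22×39.2 + 0.65×60.2 = 49.418%
Difference = 49.418 − 36.3154 = 13.1026 pp.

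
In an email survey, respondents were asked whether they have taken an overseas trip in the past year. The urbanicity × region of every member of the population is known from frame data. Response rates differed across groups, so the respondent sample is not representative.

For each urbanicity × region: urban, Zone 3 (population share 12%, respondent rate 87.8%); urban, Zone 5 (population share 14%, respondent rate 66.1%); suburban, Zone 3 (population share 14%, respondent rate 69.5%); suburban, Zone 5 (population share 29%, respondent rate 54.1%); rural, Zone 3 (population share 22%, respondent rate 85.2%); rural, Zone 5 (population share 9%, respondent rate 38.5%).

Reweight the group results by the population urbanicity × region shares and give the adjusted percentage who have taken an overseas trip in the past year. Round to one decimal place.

Reweight to the known urbanicity × region distribution:
  urban, Zone 3: 0.12 × 87.8 = 10.536
  urban, Zone 5: 0.14 × 66.1 = 9.254
  suburban, Zone 3: 0.14 × 69.5 = 9.73
  suburban, Zone 5: 0.29 × 54.1 = 15.689
  rural, Zone 3: 0.22 × 85.2 = 18.744
  rural, Zone 5: 0.09 × 38.5 = 3.465
Post-stratified estimate = 67.418 → 67.4%.

67.4%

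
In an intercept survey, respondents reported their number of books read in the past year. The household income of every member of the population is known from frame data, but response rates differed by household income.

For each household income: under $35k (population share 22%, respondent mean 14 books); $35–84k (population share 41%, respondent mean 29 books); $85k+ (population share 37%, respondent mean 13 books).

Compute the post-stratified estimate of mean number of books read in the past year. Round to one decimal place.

19.8

Post-stratification weights by population share, not respondent share:
  under $35k: 0.22 × 14 = 3.08
  $35–84k: 0.41 × 29 = 11.89
  $85k+: 0.37 × 13 = 4.81
Post-stratified estimate = 19.78 → 19.8.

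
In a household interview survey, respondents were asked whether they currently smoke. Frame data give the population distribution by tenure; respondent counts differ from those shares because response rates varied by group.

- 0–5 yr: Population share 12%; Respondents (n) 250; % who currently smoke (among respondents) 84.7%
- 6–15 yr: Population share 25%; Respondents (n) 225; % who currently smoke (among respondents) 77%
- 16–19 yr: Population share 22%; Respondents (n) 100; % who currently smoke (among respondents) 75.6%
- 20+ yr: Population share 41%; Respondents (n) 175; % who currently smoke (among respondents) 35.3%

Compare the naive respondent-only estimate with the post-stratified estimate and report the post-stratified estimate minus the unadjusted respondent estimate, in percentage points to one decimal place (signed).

Naive respondent-only estimate (weights = respondent counts):
  (250/750)×84.7 + (225/750)×77 + (100/750)×75.6 + (175/750)×35.3 = 69.65%
Reweighting by population tenure shares:
  0.12×84.7 + 0.25×77 + 0.22×75.6 + 0.41×35.3 = 60.519%
Difference = 60.519 − 69.65 = -9.131 pp.

-9.1 percentage points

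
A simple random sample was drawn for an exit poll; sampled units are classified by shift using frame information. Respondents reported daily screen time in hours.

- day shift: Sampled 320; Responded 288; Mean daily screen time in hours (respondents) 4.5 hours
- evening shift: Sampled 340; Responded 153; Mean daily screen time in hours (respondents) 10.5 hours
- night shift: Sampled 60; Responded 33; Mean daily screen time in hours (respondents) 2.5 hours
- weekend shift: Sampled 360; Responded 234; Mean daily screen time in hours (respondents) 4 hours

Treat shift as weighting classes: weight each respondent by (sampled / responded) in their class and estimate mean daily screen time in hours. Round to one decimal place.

6.1

Class response rates: day shift 288/320 = 90%, evening shift 153/340 = 45%, night shift 33/60 = 55%, weekend shift 234/360 = 65%.
With weight = n_sampled/n_responded per class, the weighted class total is n_sampled:
  day shift: 320 × 4.5 = 1440
  evening shift: 340 × 10.5 = 3570
  night shift: 60 × 2.5 = 150
  weekend shift: 360 × 4 = 1440
Adjusted estimate = 6600 / 1,080 = 6.11111 → 6.1.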